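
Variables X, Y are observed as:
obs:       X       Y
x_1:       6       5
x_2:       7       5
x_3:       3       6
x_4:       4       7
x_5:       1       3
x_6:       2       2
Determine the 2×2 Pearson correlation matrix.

Step 1 — column means:
  mean(X) = (6 + 7 + 3 + 4 + 1 + 2) / 6 = 23/6 = 3.8333
  mean(Y) = (5 + 5 + 6 + 7 + 3 + 2) / 6 = 28/6 = 4.6667

Step 2 — sample variances and covariances s[i,j] = (1/(n-1)) · Σ_k (x_{k,i} - mean_i) · (x_{k,j} - mean_j), with n-1 = 5:
  s[X,X] = ((2.1667)·(2.1667) + (3.1667)·(3.1667) + (-0.8333)·(-0.8333) + (0.1667)·(0.1667) + (-2.8333)·(-2.8333) + (-1.8333)·(-1.8333)) / 5 = 26.8333/5 = 5.3667
  s[X,Y] = ((2.1667)·(0.3333) + (3.1667)·(0.3333) + (-0.8333)·(1.3333) + (0.1667)·(2.3333) + (-2.8333)·(-1.6667) + (-1.8333)·(-2.6667)) / 5 = 10.6667/5 = 2.1333
  s[Y,Y] = ((0.3333)·(0.3333) + (0.3333)·(0.3333) + (1.3333)·(1.3333) + (2.3333)·(2.3333) + (-1.6667)·(-1.6667) + (-2.6667)·(-2.6667)) / 5 = 17.3333/5 = 3.4667
  Sample standard deviations s_i = √(s[i,i]):
  s(X) = √(5.3667) = 2.3166
  s(Y) = √(3.4667) = 1.8619

Step 3 — r_{ij} = s_{ij} / (s_i · s_j):
  r[X,X] = 1 (diagonal).
  r[X,Y] = 2.1333 / (2.3166 · 1.8619) = 2.1333 / 4.3133 = 0.4946
  r[Y,Y] = 1 (diagonal).

R is symmetric with unit diagonal. Assembling:

R = [[1, 0.4946],
 [0.4946, 1]]


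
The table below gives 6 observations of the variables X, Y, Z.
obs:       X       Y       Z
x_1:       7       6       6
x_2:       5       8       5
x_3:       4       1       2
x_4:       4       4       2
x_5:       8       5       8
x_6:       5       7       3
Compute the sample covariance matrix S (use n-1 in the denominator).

Step 1 — column means:
  mean(X) = (7 + 5 + 4 + 4 + 8 + 5) / 6 = 33/6 = 5.5
  mean(Y) = (6 + 8 + 1 + 4 + 5 + 7) / 6 = 31/6 = 5.1667
  mean(Z) = (6 + 5 + 2 + 2 + 8 + 3) / 6 = 26/6 = 4.3333

Step 2 — sample covariance S[i,j] = (1/(n-1)) · Σ_k (x_{k,i} - mean_i) · (x_{k,j} - mean_j), with n-1 = 5.
  S[X,X] = ((1.5)·(1.5) + (-0.5)·(-0.5) + (-1.5)·(-1.5) + (-1.5)·(-1.5) + (2.5)·(2.5) + (-0.5)·(-0.5)) / 5 = 13.5/5 = 2.7
  S[X,Y] = ((1.5)·(0.8333) + (-0.5)·(2.8333) + (-1.5)·(-4.1667) + (-1.5)·(-1.1667) + (2.5)·(-0.1667) + (-0.5)·(1.8333)) / 5 = 6.5/5 = 1.3
  S[X,Z] = ((1.5)·(1.6667) + (-0.5)·(0.6667) + (-1.5)·(-2.3333) + (-1.5)·(-2.3333) + (2.5)·(3.6667) + (-0.5)·(-1.3333)) / 5 = 19/5 = 3.8
  S[Y,Y] = ((0.8333)·(0.8333) + (2.8333)·(2.8333) + (-4.1667)·(-4.1667) + (-1.1667)·(-1.1667) + (-0.1667)·(-0.1667) + (1.8333)·(1.8333)) / 5 = 30.8333/5 = 6.1667
  S[Y,Z] = ((0.8333)·(1.6667) + (2.8333)·(0.6667) + (-4.1667)·(-2.3333) + (-1.1667)·(-2.3333) + (-0.1667)·(3.6667) + (1.8333)·(-1.3333)) / 5 = 12.6667/5 = 2.5333
  S[Z,Z] = ((1.6667)·(1.6667) + (0.6667)·(0.6667) + (-2.3333)·(-2.3333) + (-2.3333)·(-2.3333) + (3.6667)·(3.6667) + (-1.3333)·(-1.3333)) / 5 = 29.3333/5 = 5.8667

S is symmetric (S[j,i] = S[i,j]). Assembling:

S = [[2.7, 1.3, 3.8],
 [1.3, 6.1667, 2.5333],
 [3.8, 2.5333, 5.8667]]


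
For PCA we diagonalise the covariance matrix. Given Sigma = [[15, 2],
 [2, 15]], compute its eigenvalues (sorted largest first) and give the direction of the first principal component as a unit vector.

Step 1 — characteristic polynomial of 2×2 Sigma:
  det(Sigma - λI) = λ² - trace · λ + det = 0.
  trace = 15 + 15 = 30, det = 15·15 - (2)² = 221.
Step 2 — discriminant:
  Δ = trace² - 4·det = 900 - 884 = 16.
Step 3 — eigenvalues:
  λ = (trace ± √Δ)/2 = (30 ± 4)/2,
  λ_1 = 17,  λ_2 = 13.

Step 4 — unit eigenvector for λ_1: solve (Sigma - λ_1 I)v = 0. First row:
  (15 - 17)·v_x + (2)·v_y = 0, i.e. (-2)·v_x + (2)·v_y = 0,
  so v ∝ (b, λ_1 - a) = (2, 2) = u.
  ||u|| = √((2)² + (2)²) = √(8) ≈ 2.8284,
  v_1 = u/||u|| ≈ (0.7071, 0.7071) (||v_1|| = 1).

λ_1 = 17,  λ_2 = 13;  v_1 ≈ (0.7071, 0.7071)


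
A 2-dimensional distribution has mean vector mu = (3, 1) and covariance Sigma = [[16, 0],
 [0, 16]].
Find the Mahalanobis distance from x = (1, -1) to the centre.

Step 1 — centre the observation: (x - mu) = (-2, -2).

Step 2 — invert Sigma. det(Sigma) = 16·16 - (0)² = 256.
  Sigma^{-1} = (1/det) · [[d, -b], [-b, a]] = [[0.0625, 0],
 [0, 0.0625]].

Step 3 — form the quadratic (x - mu)^T · Sigma^{-1} · (x - mu):
  Sigma^{-1} · (x - mu) = (-0.125, -0.125).
  (x - mu)^T · [Sigma^{-1} · (x - mu)] = (-2)·(-0.125) + (-2)·(-0.125) = 0.5.

Step 4 — take square root: d = √(0.5) ≈ 0.7071.

d(x, mu) = √(0.5) ≈ 0.7071


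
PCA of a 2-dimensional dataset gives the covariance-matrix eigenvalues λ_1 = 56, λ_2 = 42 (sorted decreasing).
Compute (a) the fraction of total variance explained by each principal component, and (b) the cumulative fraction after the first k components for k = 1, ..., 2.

Step 1 — total variance = trace(Sigma) = Σ λ_i = 56 + 42 = 98.

Step 2 — fraction explained by component i = λ_i / Σ λ:
  PC1: 56/98 = 0.5714
  PC2: 42/98 = 0.4286

Step 3 — cumulative fraction after k components = (λ_1 + ... + λ_k) / Σ λ:
  k = 1: 56/98 = 0.5714
  k = 2: (56 + 42)/98 = 98/98 = 1

Summary (fraction, with percent):

explained: PC1 0.5714 (57.14%), PC2 0.4286 (42.86%);  cumulative: 0.5714, 1


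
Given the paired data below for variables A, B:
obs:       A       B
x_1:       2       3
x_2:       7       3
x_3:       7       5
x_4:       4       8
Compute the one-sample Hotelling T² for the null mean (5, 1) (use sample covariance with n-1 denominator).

Step 1 — sample mean vector:
  mean(A) = (2 + 7 + 7 + 4) / 4 = 20/4 = 5
  mean(B) = (3 + 3 + 5 + 8) / 4 = 19/4 = 4.75
  x̄ = (5, 4.75),  deviation x̄ - mu_0 = (5, 4.75) - (5, 1) = (0, 3.75).

Step 2 — sample covariance matrix, S[i,j] = (1/(n-1)) · Σ_k (x_{k,i} - mean_i) · (x_{k,j} - mean_j), divisor n-1 = 3:
  S[A,A] = ((-3)·(-3) + (2)·(2) + (2)·(2) + (-1)·(-1)) / 3 = 18/3 = 6
  S[A,B] = ((-3)·(-1.75) + (2)·(-1.75) + (2)·(0.25) + (-1)·(3.25)) / 3 = -1/3 = -0.3333
  S[B,B] = ((-1.75)·(-1.75) + (-1.75)·(-1.75) + (0.25)·(0.25) + (3.25)·(3.25)) / 3 = 16.75/3 = 5.5833
  S = [[6, -0.3333],
 [-0.3333, 5.5833]].

Step 3 — invert S. det(S) = 6·5.5833 - (-0.3333)² = 33.3889.
  S^{-1} = (1/det) · [[d, -b], [-b, a]] = [[0.1672, 0.01],
 [0.01, 0.1797]].

Step 4 — quadratic form (x̄ - mu_0)^T · S^{-1} · (x̄ - mu_0):
  S^{-1} · (x̄ - mu_0) = (0.0374, 0.6739),
  (x̄ - mu_0)^T · [...] = (0)·(0.0374) + (3.75)·(0.6739) = 2.527.

Step 5 — scale by n: T² = 4 · 2.527 = 10.1082.

T² ≈ 10.1082


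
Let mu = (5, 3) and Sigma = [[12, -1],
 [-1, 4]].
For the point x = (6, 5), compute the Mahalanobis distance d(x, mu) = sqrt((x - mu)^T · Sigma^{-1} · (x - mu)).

Step 1 — centre the observation: (x - mu) = (1, 2).

Step 2 — invert Sigma. det(Sigma) = 12·4 - (-1)² = 47.
  Sigma^{-1} = (1/det) · [[d, -b], [-b, a]] = [[0.0851, 0.0213],
 [0.0213, 0.2553]].

Step 3 — form the quadratic (x - mu)^T · Sigma^{-1} · (x - mu):
  Sigma^{-1} · (x - mu) = (0.1277, 0.5319).
  (x - mu)^T · [Sigma^{-1} · (x - mu)] = (1)·(0.1277) + (2)·(0.5319) = 1.1915.

Step 4 — take square root: d = √(1.1915) ≈ 1.0916.

d(x, mu) = √(1.1915) ≈ 1.0916


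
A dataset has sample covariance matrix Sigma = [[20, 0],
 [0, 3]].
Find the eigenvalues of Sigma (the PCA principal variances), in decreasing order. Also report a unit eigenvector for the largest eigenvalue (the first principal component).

Step 1 — characteristic polynomial of 2×2 Sigma:
  det(Sigma - λI) = λ² - trace · λ + det = 0.
  trace = 20 + 3 = 23, det = 20·3 - (0)² = 60.
Step 2 — discriminant:
  Δ = trace² - 4·det = 529 - 240 = 289.
Step 3 — eigenvalues:
  λ = (trace ± √Δ)/2 = (23 ± 17)/2,
  λ_1 = 20,  λ_2 = 3.

Step 4 — unit eigenvector for λ_1: Sigma is diagonal, so its eigenvectors are the coordinate axes. λ_1 = 20 is the diagonal entry on the first coordinate axis, hence
  v_1 = (1, 0) (||v_1|| = 1).

λ_1 = 20,  λ_2 = 3;  v_1 ≈ (1, 0)


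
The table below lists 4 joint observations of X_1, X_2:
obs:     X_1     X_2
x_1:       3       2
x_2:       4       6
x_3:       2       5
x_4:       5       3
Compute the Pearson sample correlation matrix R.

Step 1 — column means:
  mean(X_1) = (3 + 4 + 2 + 5) / 4 = 14/4 = 3.5
  mean(X_2) = (2 + 6 + 5 + 3) / 4 = 16/4 = 4

Step 2 — sample variances and covariances s[i,j] = (1/(n-1)) · Σ_k (x_{k,i} - mean_i) · (x_{k,j} - mean_j), with n-1 = 3:
  s[X_1,X_1] = ((-0.5)·(-0.5) + (0.5)·(0.5) + (-1.5)·(-1.5) + (1.5)·(1.5)) / 3 = 5/3 = 1.6667
  s[X_1,X_2] = ((-0.5)·(-2) + (0.5)·(2) + (-1.5)·(1) + (1.5)·(-1)) / 3 = -1/3 = -0.3333
  s[X_2,X_2] = ((-2)·(-2) + (2)·(2) + (1)·(1) + (-1)·(-1)) / 3 = 10/3 = 3.3333
  Sample standard deviations s_i = √(s[i,i]):
  s(X_1) = √(1.6667) = 1.291
  s(X_2) = √(3.3333) = 1.8257

Step 3 — r_{ij} = s_{ij} / (s_i · s_j):
  r[X_1,X_1] = 1 (diagonal).
  r[X_1,X_2] = -0.3333 / (1.291 · 1.8257) = -0.3333 / 2.357 = -0.1414
  r[X_2,X_2] = 1 (diagonal).

R is symmetric with unit diagonal. Assembling:

R = [[1, -0.1414],
 [-0.1414, 1]]


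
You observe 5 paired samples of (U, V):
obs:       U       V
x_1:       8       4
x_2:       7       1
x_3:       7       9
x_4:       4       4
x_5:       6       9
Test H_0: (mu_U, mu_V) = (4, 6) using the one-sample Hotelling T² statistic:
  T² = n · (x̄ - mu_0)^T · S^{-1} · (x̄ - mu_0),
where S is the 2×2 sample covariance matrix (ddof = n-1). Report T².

Step 1 — sample mean vector:
  mean(U) = (8 + 7 + 7 + 4 + 6) / 5 = 32/5 = 6.4
  mean(V) = (4 + 1 + 9 + 4 + 9) / 5 = 27/5 = 5.4
  x̄ = (6.4, 5.4),  deviation x̄ - mu_0 = (6.4, 5.4) - (4, 6) = (2.4, -0.6).

Step 2 — sample covariance matrix, S[i,j] = (1/(n-1)) · Σ_k (x_{k,i} - mean_i) · (x_{k,j} - mean_j), divisor n-1 = 4:
  S[U,U] = ((1.6)·(1.6) + (0.6)·(0.6) + (0.6)·(0.6) + (-2.4)·(-2.4) + (-0.4)·(-0.4)) / 4 = 9.2/4 = 2.3
  S[U,V] = ((1.6)·(-1.4) + (0.6)·(-4.4) + (0.6)·(3.6) + (-2.4)·(-1.4) + (-0.4)·(3.6)) / 4 = -0.8/4 = -0.2
  S[V,V] = ((-1.4)·(-1.4) + (-4.4)·(-4.4) + (3.6)·(3.6) + (-1.4)·(-1.4) + (3.6)·(3.6)) / 4 = 49.2/4 = 12.3
  S = [[2.3, -0.2],
 [-0.2, 12.3]].

Step 3 — invert S. det(S) = 2.3·12.3 - (-0.2)² = 28.25.
  S^{-1} = (1/det) · [[d, -b], [-b, a]] = [[0.4354, 0.0071],
 [0.0071, 0.0814]].

Step 4 — quadratic form (x̄ - mu_0)^T · S^{-1} · (x̄ - mu_0):
  S^{-1} · (x̄ - mu_0) = (1.0407, -0.0319),
  (x̄ - mu_0)^T · [...] = (2.4)·(1.0407) + (-0.6)·(-0.0319) = 2.5168.

Step 5 — scale by n: T² = 5 · 2.5168 = 12.5841.

T² ≈ 12.5841


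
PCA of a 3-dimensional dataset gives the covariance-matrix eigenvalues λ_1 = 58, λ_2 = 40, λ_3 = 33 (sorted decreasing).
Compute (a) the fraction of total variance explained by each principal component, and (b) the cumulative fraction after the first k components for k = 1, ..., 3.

Step 1 — total variance = trace(Sigma) = Σ λ_i = 58 + 40 + 33 = 131.

Step 2 — fraction explained by component i = λ_i / Σ λ:
  PC1: 58/131 = 0.4427
  PC2: 40/131 = 0.3053
  PC3: 33/131 = 0.2519

Step 3 — cumulative fraction after k components = (λ_1 + ... + λ_k) / Σ λ:
  k = 1: 58/131 = 0.4427
  k = 2: (58 + 40)/131 = 98/131 = 0.7481
  k = 3: (58 + 40 + 33)/131 = 131/131 = 1

Summary (fraction, with percent):

explained: PC1 0.4427 (44.27%), PC2 0.3053 (30.53%), PC3 0.2519 (25.19%);  cumulative: 0.4427, 0.7481, 1


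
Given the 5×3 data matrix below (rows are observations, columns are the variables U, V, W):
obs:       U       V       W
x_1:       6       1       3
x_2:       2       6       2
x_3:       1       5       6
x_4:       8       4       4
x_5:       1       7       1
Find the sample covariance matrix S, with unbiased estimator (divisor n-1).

Step 1 — column means:
  mean(U) = (6 + 2 + 1 + 8 + 1) / 5 = 18/5 = 3.6
  mean(V) = (1 + 6 + 5 + 4 + 7) / 5 = 23/5 = 4.6
  mean(W) = (3 + 2 + 6 + 4 + 1) / 5 = 16/5 = 3.2

Step 2 — sample covariance S[i,j] = (1/(n-1)) · Σ_k (x_{k,i} - mean_i) · (x_{k,j} - mean_j), with n-1 = 4.
  S[U,U] = ((2.4)·(2.4) + (-1.6)·(-1.6) + (-2.6)·(-2.6) + (4.4)·(4.4) + (-2.6)·(-2.6)) / 4 = 41.2/4 = 10.3
  S[U,V] = ((2.4)·(-3.6) + (-1.6)·(1.4) + (-2.6)·(0.4) + (4.4)·(-0.6) + (-2.6)·(2.4)) / 4 = -20.8/4 = -5.2
  S[U,W] = ((2.4)·(-0.2) + (-1.6)·(-1.2) + (-2.6)·(2.8) + (4.4)·(0.8) + (-2.6)·(-2.2)) / 4 = 3.4/4 = 0.85
  S[V,V] = ((-3.6)·(-3.6) + (1.4)·(1.4) + (0.4)·(0.4) + (-0.6)·(-0.6) + (2.4)·(2.4)) / 4 = 21.2/4 = 5.3
  S[V,W] = ((-3.6)·(-0.2) + (1.4)·(-1.2) + (0.4)·(2.8) + (-0.6)·(0.8) + (2.4)·(-2.2)) / 4 = -5.6/4 = -1.4
  S[W,W] = ((-0.2)·(-0.2) + (-1.2)·(-1.2) + (2.8)·(2.8) + (0.8)·(0.8) + (-2.2)·(-2.2)) / 4 = 14.8/4 = 3.7

S is symmetric (S[j,i] = S[i,j]). Assembling:

S = [[10.3, -5.2, 0.85],
 [-5.2, 5.3, -1.4],
 [0.85, -1.4, 3.7]]


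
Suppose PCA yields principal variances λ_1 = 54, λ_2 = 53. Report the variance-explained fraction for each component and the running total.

Step 1 — total variance = trace(Sigma) = Σ λ_i = 54 + 53 = 107.

Step 2 — fraction explained by component i = λ_i / Σ λ:
  PC1: 54/107 = 0.5047
  PC2: 53/107 = 0.4953

Step 3 — cumulative fraction after k components = (λ_1 + ... + λ_k) / Σ λ:
  k = 1: 54/107 = 0.5047
  k = 2: (54 + 53)/107 = 107/107 = 1

Summary (fraction, with percent):

explained: PC1 0.5047 (50.47%), PC2 0.4953 (49.53%);  cumulative: 0.5047, 1


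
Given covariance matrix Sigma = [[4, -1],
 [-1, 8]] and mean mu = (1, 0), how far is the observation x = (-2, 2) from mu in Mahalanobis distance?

Step 1 — centre the observation: (x - mu) = (-3, 2).

Step 2 — invert Sigma. det(Sigma) = 4·8 - (-1)² = 31.
  Sigma^{-1} = (1/det) · [[d, -b], [-b, a]] = [[0.2581, 0.0323],
 [0.0323, 0.129]].

Step 3 — form the quadratic (x - mu)^T · Sigma^{-1} · (x - mu):
  Sigma^{-1} · (x - mu) = (-0.7097, 0.1613).
  (x - mu)^T · [Sigma^{-1} · (x - mu)] = (-3)·(-0.7097) + (2)·(0.1613) = 2.4516.

Step 4 — take square root: d = √(2.4516) ≈ 1.5658.

d(x, mu) = √(2.4516) ≈ 1.5658


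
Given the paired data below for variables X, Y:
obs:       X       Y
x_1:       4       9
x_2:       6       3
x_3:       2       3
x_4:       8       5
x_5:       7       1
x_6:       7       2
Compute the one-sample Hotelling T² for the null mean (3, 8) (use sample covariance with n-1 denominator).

Step 1 — sample mean vector:
  mean(X) = (4 + 6 + 2 + 8 + 7 + 7) / 6 = 34/6 = 5.6667
  mean(Y) = (9 + 3 + 3 + 5 + 1 + 2) / 6 = 23/6 = 3.8333
  x̄ = (5.6667, 3.8333),  deviation x̄ - mu_0 = (5.6667, 3.8333) - (3, 8) = (2.6667, -4.1667).

Step 2 — sample covariance matrix, S[i,j] = (1/(n-1)) · Σ_k (x_{k,i} - mean_i) · (x_{k,j} - mean_j), divisor n-1 = 5:
  S[X,X] = ((-1.6667)·(-1.6667) + (0.3333)·(0.3333) + (-3.6667)·(-3.6667) + (2.3333)·(2.3333) + (1.3333)·(1.3333) + (1.3333)·(1.3333)) / 5 = 25.3333/5 = 5.0667
  S[X,Y] = ((-1.6667)·(5.1667) + (0.3333)·(-0.8333) + (-3.6667)·(-0.8333) + (2.3333)·(1.1667) + (1.3333)·(-2.8333) + (1.3333)·(-1.8333)) / 5 = -9.3333/5 = -1.8667
  S[Y,Y] = ((5.1667)·(5.1667) + (-0.8333)·(-0.8333) + (-0.8333)·(-0.8333) + (1.1667)·(1.1667) + (-2.8333)·(-2.8333) + (-1.8333)·(-1.8333)) / 5 = 40.8333/5 = 8.1667
  S = [[5.0667, -1.8667],
 [-1.8667, 8.1667]].

Step 3 — invert S. det(S) = 5.0667·8.1667 - (-1.8667)² = 37.8933.
  S^{-1} = (1/det) · [[d, -b], [-b, a]] = [[0.2155, 0.0493],
 [0.0493, 0.1337]].

Step 4 — quadratic form (x̄ - mu_0)^T · S^{-1} · (x̄ - mu_0):
  S^{-1} · (x̄ - mu_0) = (0.3695, -0.4258),
  (x̄ - mu_0)^T · [...] = (2.6667)·(0.3695) + (-4.1667)·(-0.4258) = 2.7592.

Step 5 — scale by n: T² = 6 · 2.7592 = 16.5552.

T² ≈ 16.5552


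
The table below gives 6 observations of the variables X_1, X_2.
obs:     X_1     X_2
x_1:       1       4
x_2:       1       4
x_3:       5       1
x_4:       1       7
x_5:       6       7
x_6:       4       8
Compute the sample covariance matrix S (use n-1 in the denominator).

Step 1 — column means:
  mean(X_1) = (1 + 1 + 5 + 1 + 6 + 4) / 6 = 18/6 = 3
  mean(X_2) = (4 + 4 + 1 + 7 + 7 + 8) / 6 = 31/6 = 5.1667

Step 2 — sample covariance S[i,j] = (1/(n-1)) · Σ_k (x_{k,i} - mean_i) · (x_{k,j} - mean_j), with n-1 = 5.
  S[X_1,X_1] = ((-2)·(-2) + (-2)·(-2) + (2)·(2) + (-2)·(-2) + (3)·(3) + (1)·(1)) / 5 = 26/5 = 5.2
  S[X_1,X_2] = ((-2)·(-1.1667) + (-2)·(-1.1667) + (2)·(-4.1667) + (-2)·(1.8333) + (3)·(1.8333) + (1)·(2.8333)) / 5 = 1/5 = 0.2
  S[X_2,X_2] = ((-1.1667)·(-1.1667) + (-1.1667)·(-1.1667) + (-4.1667)·(-4.1667) + (1.8333)·(1.8333) + (1.8333)·(1.8333) + (2.8333)·(2.8333)) / 5 = 34.8333/5 = 6.9667

S is symmetric (S[j,i] = S[i,j]). Assembling:

S = [[5.2, 0.2],
 [0.2, 6.9667]]


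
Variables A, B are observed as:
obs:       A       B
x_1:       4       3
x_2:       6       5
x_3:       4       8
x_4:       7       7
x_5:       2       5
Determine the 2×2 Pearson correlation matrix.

Step 1 — column means:
  mean(A) = (4 + 6 + 4 + 7 + 2) / 5 = 23/5 = 4.6
  mean(B) = (3 + 5 + 8 + 7 + 5) / 5 = 28/5 = 5.6

Step 2 — sample variances and covariances s[i,j] = (1/(n-1)) · Σ_k (x_{k,i} - mean_i) · (x_{k,j} - mean_j), with n-1 = 4:
  s[A,A] = ((-0.6)·(-0.6) + (1.4)·(1.4) + (-0.6)·(-0.6) + (2.4)·(2.4) + (-2.6)·(-2.6)) / 4 = 15.2/4 = 3.8
  s[A,B] = ((-0.6)·(-2.6) + (1.4)·(-0.6) + (-0.6)·(2.4) + (2.4)·(1.4) + (-2.6)·(-0.6)) / 4 = 4.2/4 = 1.05
  s[B,B] = ((-2.6)·(-2.6) + (-0.6)·(-0.6) + (2.4)·(2.4) + (1.4)·(1.4) + (-0.6)·(-0.6)) / 4 = 15.2/4 = 3.8
  Sample standard deviations s_i = √(s[i,i]):
  s(A) = √(3.8) = 1.9494
  s(B) = √(3.8) = 1.9494

Step 3 — r_{ij} = s_{ij} / (s_i · s_j):
  r[A,A] = 1 (diagonal).
  r[A,B] = 1.05 / (1.9494 · 1.9494) = 1.05 / 3.8 = 0.2763
  r[B,B] = 1 (diagonal).

R is symmetric with unit diagonal. Assembling:

R = [[1, 0.2763],
 [0.2763, 1]]


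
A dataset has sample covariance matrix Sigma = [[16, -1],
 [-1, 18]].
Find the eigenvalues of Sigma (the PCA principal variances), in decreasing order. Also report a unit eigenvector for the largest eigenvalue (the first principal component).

Step 1 — characteristic polynomial of 2×2 Sigma:
  det(Sigma - λI) = λ² - trace · λ + det = 0.
  trace = 16 + 18 = 34, det = 16·18 - (-1)² = 287.
Step 2 — discriminant:
  Δ = trace² - 4·det = 1156 - 1148 = 8.
Step 3 — eigenvalues:
  λ = (trace ± √Δ)/2 = (34 ± 2.8284)/2,
  λ_1 = 18.4142,  λ_2 = 15.5858.

Step 4 — unit eigenvector for λ_1: solve (Sigma - λ_1 I)v = 0. First row:
  (16 - 18.4142)·v_x + (-1)·v_y = 0, i.e. (-2.4142)·v_x + (-1)·v_y = 0,
  so v ∝ (b, λ_1 - a) = (-1, 2.4142); multiply by -1 so the first entry is positive: u = (1, -2.4142).
  ||u|| = √((1)² + (-2.4142)²) = √(6.8284) ≈ 2.6131,
  v_1 = u/||u|| ≈ (0.3827, -0.9239) (||v_1|| = 1).

λ_1 = 18.4142,  λ_2 = 15.5858;  v_1 ≈ (0.3827, -0.9239)


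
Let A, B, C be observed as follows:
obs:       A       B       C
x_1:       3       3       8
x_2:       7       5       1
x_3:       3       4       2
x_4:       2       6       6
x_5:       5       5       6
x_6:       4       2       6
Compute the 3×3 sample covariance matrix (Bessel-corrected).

Step 1 — column means:
  mean(A) = (3 + 7 + 3 + 2 + 5 + 4) / 6 = 24/6 = 4
  mean(B) = (3 + 5 + 4 + 6 + 5 + 2) / 6 = 25/6 = 4.1667
  mean(C) = (8 + 1 + 2 + 6 + 6 + 6) / 6 = 29/6 = 4.8333

Step 2 — sample covariance S[i,j] = (1/(n-1)) · Σ_k (x_{k,i} - mean_i) · (x_{k,j} - mean_j), with n-1 = 5.
  S[A,A] = ((-1)·(-1) + (3)·(3) + (-1)·(-1) + (-2)·(-2) + (1)·(1) + (0)·(0)) / 5 = 16/5 = 3.2
  S[A,B] = ((-1)·(-1.1667) + (3)·(0.8333) + (-1)·(-0.1667) + (-2)·(1.8333) + (1)·(0.8333) + (0)·(-2.1667)) / 5 = 1/5 = 0.2
  S[A,C] = ((-1)·(3.1667) + (3)·(-3.8333) + (-1)·(-2.8333) + (-2)·(1.1667) + (1)·(1.1667) + (0)·(1.1667)) / 5 = -13/5 = -2.6
  S[B,B] = ((-1.1667)·(-1.1667) + (0.8333)·(0.8333) + (-0.1667)·(-0.1667) + (1.8333)·(1.8333) + (0.8333)·(0.8333) + (-2.1667)·(-2.1667)) / 5 = 10.8333/5 = 2.1667
  S[B,C] = ((-1.1667)·(3.1667) + (0.8333)·(-3.8333) + (-0.1667)·(-2.8333) + (1.8333)·(1.1667) + (0.8333)·(1.1667) + (-2.1667)·(1.1667)) / 5 = -5.8333/5 = -1.1667
  S[C,C] = ((3.1667)·(3.1667) + (-3.8333)·(-3.8333) + (-2.8333)·(-2.8333) + (1.1667)·(1.1667) + (1.1667)·(1.1667) + (1.1667)·(1.1667)) / 5 = 36.8333/5 = 7.3667

S is symmetric (S[j,i] = S[i,j]). Assembling:

S = [[3.2, 0.2, -2.6],
 [0.2, 2.1667, -1.1667],
 [-2.6, -1.1667, 7.3667]]


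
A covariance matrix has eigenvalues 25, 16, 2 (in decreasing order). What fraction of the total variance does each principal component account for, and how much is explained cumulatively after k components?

Step 1 — total variance = trace(Sigma) = Σ λ_i = 25 + 16 + 2 = 43.

Step 2 — fraction explained by component i = λ_i / Σ λ:
  PC1: 25/43 = 0.5814
  PC2: 16/43 = 0.3721
  PC3: 2/43 = 0.0465

Step 3 — cumulative fraction after k components = (λ_1 + ... + λ_k) / Σ λ:
  k = 1: 25/43 = 0.5814
  k = 2: (25 + 16)/43 = 41/43 = 0.9535
  k = 3: (25 + 16 + 2)/43 = 43/43 = 1

Summary (fraction, with percent):

explained: PC1 0.5814 (58.14%), PC2 0.3721 (37.21%), PC3 0.0465 (4.65%);  cumulative: 0.5814, 0.9535, 1


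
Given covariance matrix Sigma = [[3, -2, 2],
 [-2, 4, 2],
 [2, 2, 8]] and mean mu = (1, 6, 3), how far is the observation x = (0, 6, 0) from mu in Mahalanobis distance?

Step 1 — centre the observation: (x - mu) = (-1, 0, -3).

Step 2 — invert Sigma (cofactor / det for 3×3, or solve directly):
  Sigma^{-1} = [[1.4, 1, -0.6],
 [1, 1, -0.5],
 [-0.6, -0.5, 0.4]].

Step 3 — form the quadratic (x - mu)^T · Sigma^{-1} · (x - mu):
  Sigma^{-1} · (x - mu) = (0.4, 0.5, -0.6).
  (x - mu)^T · [Sigma^{-1} · (x - mu)] = (-1)·(0.4) + (0)·(0.5) + (-3)·(-0.6) = 1.4.

Step 4 — take square root: d = √(1.4) ≈ 1.1832.

d(x, mu) = √(1.4) ≈ 1.1832


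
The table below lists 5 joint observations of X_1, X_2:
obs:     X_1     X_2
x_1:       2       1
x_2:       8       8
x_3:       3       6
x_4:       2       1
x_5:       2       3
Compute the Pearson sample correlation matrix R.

Step 1 — column means:
  mean(X_1) = (2 + 8 + 3 + 2 + 2) / 5 = 17/5 = 3.4
  mean(X_2) = (1 + 8 + 6 + 1 + 3) / 5 = 19/5 = 3.8

Step 2 — sample variances and covariances s[i,j] = (1/(n-1)) · Σ_k (x_{k,i} - mean_i) · (x_{k,j} - mean_j), with n-1 = 4:
  s[X_1,X_1] = ((-1.4)·(-1.4) + (4.6)·(4.6) + (-0.4)·(-0.4) + (-1.4)·(-1.4) + (-1.4)·(-1.4)) / 4 = 27.2/4 = 6.8
  s[X_1,X_2] = ((-1.4)·(-2.8) + (4.6)·(4.2) + (-0.4)·(2.2) + (-1.4)·(-2.8) + (-1.4)·(-0.8)) / 4 = 27.4/4 = 6.85
  s[X_2,X_2] = ((-2.8)·(-2.8) + (4.2)·(4.2) + (2.2)·(2.2) + (-2.8)·(-2.8) + (-0.8)·(-0.8)) / 4 = 38.8/4 = 9.7
  Sample standard deviations s_i = √(s[i,i]):
  s(X_1) = √(6.8) = 2.6077
  s(X_2) = √(9.7) = 3.1145

Step 3 — r_{ij} = s_{ij} / (s_i · s_j):
  r[X_1,X_1] = 1 (diagonal).
  r[X_1,X_2] = 6.85 / (2.6077 · 3.1145) = 6.85 / 8.1216 = 0.8434
  r[X_2,X_2] = 1 (diagonal).

R is symmetric with unit diagonal. Assembling:

R = [[1, 0.8434],
 [0.8434, 1]]


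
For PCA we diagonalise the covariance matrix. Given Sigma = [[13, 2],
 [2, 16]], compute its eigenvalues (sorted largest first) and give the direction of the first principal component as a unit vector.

Step 1 — characteristic polynomial of 2×2 Sigma:
  det(Sigma - λI) = λ² - trace · λ + det = 0.
  trace = 13 + 16 = 29, det = 13·16 - (2)² = 204.
Step 2 — discriminant:
  Δ = trace² - 4·det = 841 - 816 = 25.
Step 3 — eigenvalues:
  λ = (trace ± √Δ)/2 = (29 ± 5)/2,
  λ_1 = 17,  λ_2 = 12.

Step 4 — unit eigenvector for λ_1: solve (Sigma - λ_1 I)v = 0. First row:
  (13 - 17)·v_x + (2)·v_y = 0, i.e. (-4)·v_x + (2)·v_y = 0,
  so v ∝ (b, λ_1 - a) = (2, 4) = u.
  ||u|| = √((2)² + (4)²) = √(20) ≈ 4.4721,
  v_1 = u/||u|| ≈ (0.4472, 0.8944) (||v_1|| = 1).

λ_1 = 17,  λ_2 = 12;  v_1 ≈ (0.4472, 0.8944)


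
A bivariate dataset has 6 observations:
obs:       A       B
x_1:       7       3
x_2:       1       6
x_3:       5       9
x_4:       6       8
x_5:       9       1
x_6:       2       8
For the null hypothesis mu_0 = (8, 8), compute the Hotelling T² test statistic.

Step 1 — sample mean vector:
  mean(A) = (7 + 1 + 5 + 6 + 9 + 2) / 6 = 30/6 = 5
  mean(B) = (3 + 6 + 9 + 8 + 1 + 8) / 6 = 35/6 = 5.8333
  x̄ = (5, 5.8333),  deviation x̄ - mu_0 = (5, 5.8333) - (8, 8) = (-3, -2.1667).

Step 2 — sample covariance matrix, S[i,j] = (1/(n-1)) · Σ_k (x_{k,i} - mean_i) · (x_{k,j} - mean_j), divisor n-1 = 5:
  S[A,A] = ((2)·(2) + (-4)·(-4) + (0)·(0) + (1)·(1) + (4)·(4) + (-3)·(-3)) / 5 = 46/5 = 9.2
  S[A,B] = ((2)·(-2.8333) + (-4)·(0.1667) + (0)·(3.1667) + (1)·(2.1667) + (4)·(-4.8333) + (-3)·(2.1667)) / 5 = -30/5 = -6
  S[B,B] = ((-2.8333)·(-2.8333) + (0.1667)·(0.1667) + (3.1667)·(3.1667) + (2.1667)·(2.1667) + (-4.8333)·(-4.8333) + (2.1667)·(2.1667)) / 5 = 50.8333/5 = 10.1667
  S = [[9.2, -6],
 [-6, 10.1667]].

Step 3 — invert S. det(S) = 9.2·10.1667 - (-6)² = 57.5333.
  S^{-1} = (1/det) · [[d, -b], [-b, a]] = [[0.1767, 0.1043],
 [0.1043, 0.1599]].

Step 4 — quadratic form (x̄ - mu_0)^T · S^{-1} · (x̄ - mu_0):
  S^{-1} · (x̄ - mu_0) = (-0.7561, -0.6593),
  (x̄ - mu_0)^T · [...] = (-3)·(-0.7561) + (-2.1667)·(-0.6593) = 3.6968.

Step 5 — scale by n: T² = 6 · 3.6968 = 22.1808.

T² ≈ 22.1808


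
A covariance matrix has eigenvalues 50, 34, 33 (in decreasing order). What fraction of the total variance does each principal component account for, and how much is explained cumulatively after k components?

Step 1 — total variance = trace(Sigma) = Σ λ_i = 50 + 34 + 33 = 117.

Step 2 — fraction explained by component i = λ_i / Σ λ:
  PC1: 50/117 = 0.4274
  PC2: 34/117 = 0.2906
  PC3: 33/117 = 0.2821

Step 3 — cumulative fraction after k components = (λ_1 + ... + λ_k) / Σ λ:
  k = 1: 50/117 = 0.4274
  k = 2: (50 + 34)/117 = 84/117 = 0.7179
  k = 3: (50 + 34 + 33)/117 = 117/117 = 1

Summary (fraction, with percent):

explained: PC1 0.4274 (42.74%), PC2 0.2906 (29.06%), PC3 0.2821 (28.21%);  cumulative: 0.4274, 0.7179, 1


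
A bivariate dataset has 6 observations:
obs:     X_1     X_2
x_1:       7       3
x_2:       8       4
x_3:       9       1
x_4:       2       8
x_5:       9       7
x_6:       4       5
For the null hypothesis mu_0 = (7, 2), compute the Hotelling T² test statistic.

Step 1 — sample mean vector:
  mean(X_1) = (7 + 8 + 9 + 2 + 9 + 4) / 6 = 39/6 = 6.5
  mean(X_2) = (3 + 4 + 1 + 8 + 7 + 5) / 6 = 28/6 = 4.6667
  x̄ = (6.5, 4.6667),  deviation x̄ - mu_0 = (6.5, 4.6667) - (7, 2) = (-0.5, 2.6667).

Step 2 — sample covariance matrix, S[i,j] = (1/(n-1)) · Σ_k (x_{k,i} - mean_i) · (x_{k,j} - mean_j), divisor n-1 = 5:
  S[X_1,X_1] = ((0.5)·(0.5) + (1.5)·(1.5) + (2.5)·(2.5) + (-4.5)·(-4.5) + (2.5)·(2.5) + (-2.5)·(-2.5)) / 5 = 41.5/5 = 8.3
  S[X_1,X_2] = ((0.5)·(-1.6667) + (1.5)·(-0.6667) + (2.5)·(-3.6667) + (-4.5)·(3.3333) + (2.5)·(2.3333) + (-2.5)·(0.3333)) / 5 = -21/5 = -4.2
  S[X_2,X_2] = ((-1.6667)·(-1.6667) + (-0.6667)·(-0.6667) + (-3.6667)·(-3.6667) + (3.3333)·(3.3333) + (2.3333)·(2.3333) + (0.3333)·(0.3333)) / 5 = 33.3333/5 = 6.6667
  S = [[8.3, -4.2],
 [-4.2, 6.6667]].

Step 3 — invert S. det(S) = 8.3·6.6667 - (-4.2)² = 37.6933.
  S^{-1} = (1/det) · [[d, -b], [-b, a]] = [[0.1769, 0.1114],
 [0.1114, 0.2202]].

Step 4 — quadratic form (x̄ - mu_0)^T · S^{-1} · (x̄ - mu_0):
  S^{-1} · (x̄ - mu_0) = (0.2087, 0.5315),
  (x̄ - mu_0)^T · [...] = (-0.5)·(0.2087) + (2.6667)·(0.5315) = 1.3129.

Step 5 — scale by n: T² = 6 · 1.3129 = 7.8776.

T² ≈ 7.8776


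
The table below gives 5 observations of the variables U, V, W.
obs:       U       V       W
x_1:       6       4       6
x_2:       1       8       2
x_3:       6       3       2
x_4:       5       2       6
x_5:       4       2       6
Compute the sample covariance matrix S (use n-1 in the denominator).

Step 1 — column means:
  mean(U) = (6 + 1 + 6 + 5 + 4) / 5 = 22/5 = 4.4
  mean(V) = (4 + 8 + 3 + 2 + 2) / 5 = 19/5 = 3.8
  mean(W) = (6 + 2 + 2 + 6 + 6) / 5 = 22/5 = 4.4

Step 2 — sample covariance S[i,j] = (1/(n-1)) · Σ_k (x_{k,i} - mean_i) · (x_{k,j} - mean_j), with n-1 = 4.
  S[U,U] = ((1.6)·(1.6) + (-3.4)·(-3.4) + (1.6)·(1.6) + (0.6)·(0.6) + (-0.4)·(-0.4)) / 4 = 17.2/4 = 4.3
  S[U,V] = ((1.6)·(0.2) + (-3.4)·(4.2) + (1.6)·(-0.8) + (0.6)·(-1.8) + (-0.4)·(-1.8)) / 4 = -15.6/4 = -3.9
  S[U,W] = ((1.6)·(1.6) + (-3.4)·(-2.4) + (1.6)·(-2.4) + (0.6)·(1.6) + (-0.4)·(1.6)) / 4 = 7.2/4 = 1.8
  S[V,V] = ((0.2)·(0.2) + (4.2)·(4.2) + (-0.8)·(-0.8) + (-1.8)·(-1.8) + (-1.8)·(-1.8)) / 4 = 24.8/4 = 6.2
  S[V,W] = ((0.2)·(1.6) + (4.2)·(-2.4) + (-0.8)·(-2.4) + (-1.8)·(1.6) + (-1.8)·(1.6)) / 4 = -13.6/4 = -3.4
  S[W,W] = ((1.6)·(1.6) + (-2.4)·(-2.4) + (-2.4)·(-2.4) + (1.6)·(1.6) + (1.6)·(1.6)) / 4 = 19.2/4 = 4.8

S is symmetric (S[j,i] = S[i,j]). Assembling:

S = [[4.3, -3.9, 1.8],
 [-3.9, 6.2, -3.4],
 [1.8, -3.4, 4.8]]


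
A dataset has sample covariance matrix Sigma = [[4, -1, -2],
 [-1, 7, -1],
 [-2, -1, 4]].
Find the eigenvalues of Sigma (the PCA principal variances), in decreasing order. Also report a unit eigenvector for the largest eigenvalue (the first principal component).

Step 1 — characteristic polynomial p(λ) = det(λI - Sigma) = λ³ - tr·λ² + c_1·λ - det, where tr = trace, c_1 = sum of the principal 2×2 minors, det = det(Sigma):
  tr = 4 + 7 + 4 = 15,
  c_1 = (4·7 - (-1)²) + (4·4 - (-2)²) + (7·4 - (-1)²) = 27 + 12 + 27 = 66,
  det = 4·(7·4 - (-1)²) - (-1)·((-1)·4 - (-1)·(-2)) + (-2)·((-1)·(-1) - 7·(-2)) = 4·(27) - (-1)·(-6) + (-2)·(15) = 72.
  So p(λ) = λ³ - 15λ² + 66λ - 72.
Step 2 — look for an integer root (rational root theorem: any rational root is an integer divisor of 72). Testing λ = 6:
  p(6) = 216 - 540 + 396 - 72 = 0  ✓
  Dividing out (λ - 6): p(λ) = (λ - 6)(λ² - 9λ + 12).
Step 3 — remaining eigenvalues from the quadratic λ² - 9λ + 12 = 0:
  Δ = 9² - 4·12 = 81 - 48 = 33,  λ = (9 ± √33)/2 = (9 ± 5.7446)/2 ≈ 7.3723 or 1.6277.
  Sorted: λ_1 = 7.3723,  λ_2 = 6,  λ_3 = 1.6277  (check: sum = 15 = tr ✓).

Step 4 — unit eigenvector for λ_1 ≈ 7.3723: v spans the null space of (Sigma - λ_1 I), whose rows are
  r_1 = (-3.3723, -1, -2),  r_2 = (-1, -0.3723, -1),  r_3 = (-2, -1, -3.3723).
  v is orthogonal to every row, so take v ∝ r_1 × r_2 = ((-1)·(-1) - (-2)·(-0.3723), (-2)·(-1) - (-3.3723)·(-1), (-3.3723)·(-0.3723) - (-1)·(-1)) ≈ (0.2554, -1.3723, 0.2554).
  Let u = (0.2554, -1.3723, 0.2554).
  ||u|| = √((0.2554)² + (-1.3723)² + (0.2554)²) = √(2.0137) ≈ 1.419,  v_1 = u/||u|| ≈ (0.18, -0.9671, 0.18) (||v_1|| = 1).

λ_1 = 7.3723,  λ_2 = 6,  λ_3 = 1.6277;  v_1 ≈ (0.18, -0.9671, 0.18)


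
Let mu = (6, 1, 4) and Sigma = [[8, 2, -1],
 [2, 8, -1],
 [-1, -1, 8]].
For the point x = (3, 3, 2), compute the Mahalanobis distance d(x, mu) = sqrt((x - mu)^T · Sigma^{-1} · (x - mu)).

Step 1 — centre the observation: (x - mu) = (-3, 2, -2).

Step 2 — invert Sigma (cofactor / det for 3×3, or solve directly):
  Sigma^{-1} = [[0.1346, -0.0321, 0.0128],
 [-0.0321, 0.1346, 0.0128],
 [0.0128, 0.0128, 0.1282]].

Step 3 — form the quadratic (x - mu)^T · Sigma^{-1} · (x - mu):
  Sigma^{-1} · (x - mu) = (-0.4936, 0.3397, -0.2692).
  (x - mu)^T · [Sigma^{-1} · (x - mu)] = (-3)·(-0.4936) + (2)·(0.3397) + (-2)·(-0.2692) = 2.6987.

Step 4 — take square root: d = √(2.6987) ≈ 1.6428.

d(x, mu) = √(2.6987) ≈ 1.6428


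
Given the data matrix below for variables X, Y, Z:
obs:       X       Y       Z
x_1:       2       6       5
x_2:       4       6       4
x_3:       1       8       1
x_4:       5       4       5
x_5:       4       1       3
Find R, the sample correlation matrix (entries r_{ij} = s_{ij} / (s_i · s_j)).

Step 1 — column means:
  mean(X) = (2 + 4 + 1 + 5 + 4) / 5 = 16/5 = 3.2
  mean(Y) = (6 + 6 + 8 + 4 + 1) / 5 = 25/5 = 5
  mean(Z) = (5 + 4 + 1 + 5 + 3) / 5 = 18/5 = 3.6

Step 2 — sample variances and covariances s[i,j] = (1/(n-1)) · Σ_k (x_{k,i} - mean_i) · (x_{k,j} - mean_j), with n-1 = 4:
  s[X,X] = ((-1.2)·(-1.2) + (0.8)·(0.8) + (-2.2)·(-2.2) + (1.8)·(1.8) + (0.8)·(0.8)) / 4 = 10.8/4 = 2.7
  s[X,Y] = ((-1.2)·(1) + (0.8)·(1) + (-2.2)·(3) + (1.8)·(-1) + (0.8)·(-4)) / 4 = -12/4 = -3
  s[X,Z] = ((-1.2)·(1.4) + (0.8)·(0.4) + (-2.2)·(-2.6) + (1.8)·(1.4) + (0.8)·(-0.6)) / 4 = 6.4/4 = 1.6
  s[Y,Y] = ((1)·(1) + (1)·(1) + (3)·(3) + (-1)·(-1) + (-4)·(-4)) / 4 = 28/4 = 7
  s[Y,Z] = ((1)·(1.4) + (1)·(0.4) + (3)·(-2.6) + (-1)·(1.4) + (-4)·(-0.6)) / 4 = -5/4 = -1.25
  s[Z,Z] = ((1.4)·(1.4) + (0.4)·(0.4) + (-2.6)·(-2.6) + (1.4)·(1.4) + (-0.6)·(-0.6)) / 4 = 11.2/4 = 2.8
  Sample standard deviations s_i = √(s[i,i]):
  s(X) = √(2.7) = 1.6432
  s(Y) = √(7) = 2.6458
  s(Z) = √(2.8) = 1.6733

Step 3 — r_{ij} = s_{ij} / (s_i · s_j):
  r[X,X] = 1 (diagonal).
  r[X,Y] = -3 / (1.6432 · 2.6458) = -3 / 4.3474 = -0.6901
  r[X,Z] = 1.6 / (1.6432 · 1.6733) = 1.6 / 2.7495 = 0.5819
  r[Y,Y] = 1 (diagonal).
  r[Y,Z] = -1.25 / (2.6458 · 1.6733) = -1.25 / 4.4272 = -0.2823
  r[Z,Z] = 1 (diagonal).

R is symmetric with unit diagonal. Assembling:

R = [[1, -0.6901, 0.5819],
 [-0.6901, 1, -0.2823],
 [0.5819, -0.2823, 1]]


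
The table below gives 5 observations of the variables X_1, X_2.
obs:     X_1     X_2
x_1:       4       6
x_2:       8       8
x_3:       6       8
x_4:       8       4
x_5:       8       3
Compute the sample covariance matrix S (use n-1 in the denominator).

Step 1 — column means:
  mean(X_1) = (4 + 8 + 6 + 8 + 8) / 5 = 34/5 = 6.8
  mean(X_2) = (6 + 8 + 8 + 4 + 3) / 5 = 29/5 = 5.8

Step 2 — sample covariance S[i,j] = (1/(n-1)) · Σ_k (x_{k,i} - mean_i) · (x_{k,j} - mean_j), with n-1 = 4.
  S[X_1,X_1] = ((-2.8)·(-2.8) + (1.2)·(1.2) + (-0.8)·(-0.8) + (1.2)·(1.2) + (1.2)·(1.2)) / 4 = 12.8/4 = 3.2
  S[X_1,X_2] = ((-2.8)·(0.2) + (1.2)·(2.2) + (-0.8)·(2.2) + (1.2)·(-1.8) + (1.2)·(-2.8)) / 4 = -5.2/4 = -1.3
  S[X_2,X_2] = ((0.2)·(0.2) + (2.2)·(2.2) + (2.2)·(2.2) + (-1.8)·(-1.8) + (-2.8)·(-2.8)) / 4 = 20.8/4 = 5.2

S is symmetric (S[j,i] = S[i,j]). Assembling:

S = [[3.2, -1.3],
 [-1.3, 5.2]]


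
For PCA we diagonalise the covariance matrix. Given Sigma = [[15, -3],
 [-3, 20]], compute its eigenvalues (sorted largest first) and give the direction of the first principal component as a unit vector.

Step 1 — characteristic polynomial of 2×2 Sigma:
  det(Sigma - λI) = λ² - trace · λ + det = 0.
  trace = 15 + 20 = 35, det = 15·20 - (-3)² = 291.
Step 2 — discriminant:
  Δ = trace² - 4·det = 1225 - 1164 = 61.
Step 3 — eigenvalues:
  λ = (trace ± √Δ)/2 = (35 ± 7.8102)/2,
  λ_1 = 21.4051,  λ_2 = 13.5949.

Step 4 — unit eigenvector for λ_1: solve (Sigma - λ_1 I)v = 0. First row:
  (15 - 21.4051)·v_x + (-3)·v_y = 0, i.e. (-6.4051)·v_x + (-3)·v_y = 0,
  so v ∝ (b, λ_1 - a) = (-3, 6.4051); multiply by -1 so the first entry is positive: u = (3, -6.4051).
  ||u|| = √((3)² + (-6.4051)²) = √(50.0256) ≈ 7.0729,
  v_1 = u/||u|| ≈ (0.4242, -0.9056) (||v_1|| = 1).

λ_1 = 21.4051,  λ_2 = 13.5949;  v_1 ≈ (0.4242, -0.9056)


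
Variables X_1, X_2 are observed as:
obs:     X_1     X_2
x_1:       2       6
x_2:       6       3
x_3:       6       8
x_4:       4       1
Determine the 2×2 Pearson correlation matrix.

Step 1 — column means:
  mean(X_1) = (2 + 6 + 6 + 4) / 4 = 18/4 = 4.5
  mean(X_2) = (6 + 3 + 8 + 1) / 4 = 18/4 = 4.5

Step 2 — sample variances and covariances s[i,j] = (1/(n-1)) · Σ_k (x_{k,i} - mean_i) · (x_{k,j} - mean_j), with n-1 = 3:
  s[X_1,X_1] = ((-2.5)·(-2.5) + (1.5)·(1.5) + (1.5)·(1.5) + (-0.5)·(-0.5)) / 3 = 11/3 = 3.6667
  s[X_1,X_2] = ((-2.5)·(1.5) + (1.5)·(-1.5) + (1.5)·(3.5) + (-0.5)·(-3.5)) / 3 = 1/3 = 0.3333
  s[X_2,X_2] = ((1.5)·(1.5) + (-1.5)·(-1.5) + (3.5)·(3.5) + (-3.5)·(-3.5)) / 3 = 29/3 = 9.6667
  Sample standard deviations s_i = √(s[i,i]):
  s(X_1) = √(3.6667) = 1.9149
  s(X_2) = √(9.6667) = 3.1091

Step 3 — r_{ij} = s_{ij} / (s_i · s_j):
  r[X_1,X_1] = 1 (diagonal).
  r[X_1,X_2] = 0.3333 / (1.9149 · 3.1091) = 0.3333 / 5.9535 = 0.056
  r[X_2,X_2] = 1 (diagonal).

R is symmetric with unit diagonal. Assembling:

R = [[1, 0.056],
 [0.056, 1]]


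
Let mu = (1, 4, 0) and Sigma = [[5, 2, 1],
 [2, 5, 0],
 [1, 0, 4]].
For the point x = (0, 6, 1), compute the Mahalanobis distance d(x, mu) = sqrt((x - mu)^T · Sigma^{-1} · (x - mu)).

Step 1 — centre the observation: (x - mu) = (-1, 2, 1).

Step 2 — invert Sigma (cofactor / det for 3×3, or solve directly):
  Sigma^{-1} = [[0.2532, -0.1013, -0.0633],
 [-0.1013, 0.2405, 0.0253],
 [-0.0633, 0.0253, 0.2658]].

Step 3 — form the quadratic (x - mu)^T · Sigma^{-1} · (x - mu):
  Sigma^{-1} · (x - mu) = (-0.519, 0.6076, 0.3797).
  (x - mu)^T · [Sigma^{-1} · (x - mu)] = (-1)·(-0.519) + (2)·(0.6076) + (1)·(0.3797) = 2.1139.

Step 4 — take square root: d = √(2.1139) ≈ 1.4539.

d(x, mu) = √(2.1139) ≈ 1.4539


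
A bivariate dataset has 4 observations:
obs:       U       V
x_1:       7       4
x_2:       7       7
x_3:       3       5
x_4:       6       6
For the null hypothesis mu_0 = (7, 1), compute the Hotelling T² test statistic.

Step 1 — sample mean vector:
  mean(U) = (7 + 7 + 3 + 6) / 4 = 23/4 = 5.75
  mean(V) = (4 + 7 + 5 + 6) / 4 = 22/4 = 5.5
  x̄ = (5.75, 5.5),  deviation x̄ - mu_0 = (5.75, 5.5) - (7, 1) = (-1.25, 4.5).

Step 2 — sample covariance matrix, S[i,j] = (1/(n-1)) · Σ_k (x_{k,i} - mean_i) · (x_{k,j} - mean_j), divisor n-1 = 3:
  S[U,U] = ((1.25)·(1.25) + (1.25)·(1.25) + (-2.75)·(-2.75) + (0.25)·(0.25)) / 3 = 10.75/3 = 3.5833
  S[U,V] = ((1.25)·(-1.5) + (1.25)·(1.5) + (-2.75)·(-0.5) + (0.25)·(0.5)) / 3 = 1.5/3 = 0.5
  S[V,V] = ((-1.5)·(-1.5) + (1.5)·(1.5) + (-0.5)·(-0.5) + (0.5)·(0.5)) / 3 = 5/3 = 1.6667
  S = [[3.5833, 0.5],
 [0.5, 1.6667]].

Step 3 — invert S. det(S) = 3.5833·1.6667 - (0.5)² = 5.7222.
  S^{-1} = (1/det) · [[d, -b], [-b, a]] = [[0.2913, -0.0874],
 [-0.0874, 0.6262]].

Step 4 — quadratic form (x̄ - mu_0)^T · S^{-1} · (x̄ - mu_0):
  S^{-1} · (x̄ - mu_0) = (-0.7573, 2.9272),
  (x̄ - mu_0)^T · [...] = (-1.25)·(-0.7573) + (4.5)·(2.9272) = 14.1189.

Step 5 — scale by n: T² = 4 · 14.1189 = 56.4757.

T² ≈ 56.4757


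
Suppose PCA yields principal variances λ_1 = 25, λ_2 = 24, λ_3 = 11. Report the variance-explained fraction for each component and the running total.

Step 1 — total variance = trace(Sigma) = Σ λ_i = 25 + 24 + 11 = 60.

Step 2 — fraction explained by component i = λ_i / Σ λ:
  PC1: 25/60 = 0.4167
  PC2: 24/60 = 0.4
  PC3: 11/60 = 0.1833

Step 3 — cumulative fraction after k components = (λ_1 + ... + λ_k) / Σ λ:
  k = 1: 25/60 = 0.4167
  k = 2: (25 + 24)/60 = 49/60 = 0.8167
  k = 3: (25 + 24 + 11)/60 = 60/60 = 1

Summary (fraction, with percent):

explained: PC1 0.4167 (41.67%), PC2 0.4 (40%), PC3 0.1833 (18.33%);  cumulative: 0.4167, 0.8167, 1


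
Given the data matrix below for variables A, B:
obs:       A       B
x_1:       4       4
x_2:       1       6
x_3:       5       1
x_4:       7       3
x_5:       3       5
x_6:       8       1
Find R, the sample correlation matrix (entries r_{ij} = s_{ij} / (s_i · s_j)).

Step 1 — column means:
  mean(A) = (4 + 1 + 5 + 7 + 3 + 8) / 6 = 28/6 = 4.6667
  mean(B) = (4 + 6 + 1 + 3 + 5 + 1) / 6 = 20/6 = 3.3333

Step 2 — sample variances and covariances s[i,j] = (1/(n-1)) · Σ_k (x_{k,i} - mean_i) · (x_{k,j} - mean_j), with n-1 = 5:
  s[A,A] = ((-0.6667)·(-0.6667) + (-3.6667)·(-3.6667) + (0.3333)·(0.3333) + (2.3333)·(2.3333) + (-1.6667)·(-1.6667) + (3.3333)·(3.3333)) / 5 = 33.3333/5 = 6.6667
  s[A,B] = ((-0.6667)·(0.6667) + (-3.6667)·(2.6667) + (0.3333)·(-2.3333) + (2.3333)·(-0.3333) + (-1.6667)·(1.6667) + (3.3333)·(-2.3333)) / 5 = -22.3333/5 = -4.4667
  s[B,B] = ((0.6667)·(0.6667) + (2.6667)·(2.6667) + (-2.3333)·(-2.3333) + (-0.3333)·(-0.3333) + (1.6667)·(1.6667) + (-2.3333)·(-2.3333)) / 5 = 21.3333/5 = 4.2667
  Sample standard deviations s_i = √(s[i,i]):
  s(A) = √(6.6667) = 2.582
  s(B) = √(4.2667) = 2.0656

Step 3 — r_{ij} = s_{ij} / (s_i · s_j):
  r[A,A] = 1 (diagonal).
  r[A,B] = -4.4667 / (2.582 · 2.0656) = -4.4667 / 5.3333 = -0.8375
  r[B,B] = 1 (diagonal).

R is symmetric with unit diagonal. Assembling:

R = [[1, -0.8375],
 [-0.8375, 1]]


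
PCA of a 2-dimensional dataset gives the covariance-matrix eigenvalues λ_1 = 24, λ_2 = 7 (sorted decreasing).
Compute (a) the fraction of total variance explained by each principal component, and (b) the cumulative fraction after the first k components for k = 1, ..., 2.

Step 1 — total variance = trace(Sigma) = Σ λ_i = 24 + 7 = 31.

Step 2 — fraction explained by component i = λ_i / Σ λ:
  PC1: 24/31 = 0.7742
  PC2: 7/31 = 0.2258

Step 3 — cumulative fraction after k components = (λ_1 + ... + λ_k) / Σ λ:
  k = 1: 24/31 = 0.7742
  k = 2: (24 + 7)/31 = 31/31 = 1

Summary (fraction, with percent):

explained: PC1 0.7742 (77.42%), PC2 0.2258 (22.58%);  cumulative: 0.7742, 1
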